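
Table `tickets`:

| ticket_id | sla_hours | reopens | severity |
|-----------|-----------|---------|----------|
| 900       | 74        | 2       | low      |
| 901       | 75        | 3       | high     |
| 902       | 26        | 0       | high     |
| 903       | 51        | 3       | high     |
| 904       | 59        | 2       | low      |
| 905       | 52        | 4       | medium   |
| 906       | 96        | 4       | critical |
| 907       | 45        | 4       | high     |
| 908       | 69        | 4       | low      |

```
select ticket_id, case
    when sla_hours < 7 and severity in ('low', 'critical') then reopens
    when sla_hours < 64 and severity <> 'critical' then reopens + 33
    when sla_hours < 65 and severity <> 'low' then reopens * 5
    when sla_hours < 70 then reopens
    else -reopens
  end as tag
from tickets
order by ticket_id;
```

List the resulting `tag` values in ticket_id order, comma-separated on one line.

ticket_id=900: ELSE → -2
ticket_id=901: ELSE → -3
ticket_id=902: sla_hours < 64 and severity <> 'critical' → 33
ticket_id=903: sla_hours < 64 and severity <> 'critical' → 36
ticket_id=904: sla_hours < 64 and severity <> 'critical' → 35
ticket_id=905: sla_hours < 64 and severity <> 'critical' → 37
ticket_id=906: ELSE → -4
ticket_id=907: sla_hours < 64 and severity <> 'critical' → 37
ticket_id=908: sla_hours < 70 → 4

-2, -3, 33, 36, 35, 37, -4, 37, 4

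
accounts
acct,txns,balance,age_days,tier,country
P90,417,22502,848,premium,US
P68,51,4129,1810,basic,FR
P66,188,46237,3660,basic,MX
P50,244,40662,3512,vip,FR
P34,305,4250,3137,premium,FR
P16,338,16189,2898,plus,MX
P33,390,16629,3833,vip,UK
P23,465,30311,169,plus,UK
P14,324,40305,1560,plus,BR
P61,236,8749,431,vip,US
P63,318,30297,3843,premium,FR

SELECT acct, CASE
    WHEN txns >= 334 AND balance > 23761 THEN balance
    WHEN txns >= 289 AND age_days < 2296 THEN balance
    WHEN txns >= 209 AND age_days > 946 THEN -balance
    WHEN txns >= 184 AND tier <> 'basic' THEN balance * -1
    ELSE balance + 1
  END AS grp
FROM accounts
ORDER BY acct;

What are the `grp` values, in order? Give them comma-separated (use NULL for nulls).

acct=P14: txns >= 289 AND age_days < 2296 → 40305
acct=P16: txns >= 209 AND age_days > 946 → -16189
acct=P23: txns >= 334 AND balance > 23761 → 30311
acct=P33: txns >= 209 AND age_days > 946 → -16629
acct=P34: txns >= 209 AND age_days > 946 → -4250
acct=P50: txns >= 209 AND age_days > 946 → -40662
acct=P61: txns >= 184 AND tier <> 'basic' → -8749
acct=P63: txns >= 209 AND age_days > 946 → -30297
acct=P66: ELSE → 46238
acct=P68: ELSE → 4130
acct=P90: txns >= 289 AND age_days < 2296 → 22502

40305, -16189, 30311, -16629, -4250, -40662, -8749, -30297, 46238, 4130, 22502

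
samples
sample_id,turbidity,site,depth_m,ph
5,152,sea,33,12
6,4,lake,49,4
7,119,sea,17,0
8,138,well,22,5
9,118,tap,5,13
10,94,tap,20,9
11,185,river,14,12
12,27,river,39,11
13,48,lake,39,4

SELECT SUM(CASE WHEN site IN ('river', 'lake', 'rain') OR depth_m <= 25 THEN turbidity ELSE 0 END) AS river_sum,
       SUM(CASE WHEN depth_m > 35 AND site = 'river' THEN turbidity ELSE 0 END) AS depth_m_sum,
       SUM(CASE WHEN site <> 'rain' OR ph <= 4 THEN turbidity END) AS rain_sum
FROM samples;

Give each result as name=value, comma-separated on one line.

river_sum=733, depth_m_sum=27, rain_sum=885

[river_sum: site IN ('river', 'lake', 'rain') OR depth_m <= 25]
sample_id=5: ✗
sample_id=6: ✓ → 4
sample_id=7: ✓ → 119
sample_id=8: ✓ → 138
sample_id=9: ✓ → 118
sample_id=10: ✓ → 94
sample_id=11: ✓ → 185
sample_id=12: ✓ → 27
sample_id=13: ✓ → 48
river_sum = 4 + 119 + 138 + 118 + 94 + 185 + 27 + 48 = 733
—
[depth_m_sum: depth_m > 35 AND site = 'river']
sample_id=5: ✗
sample_id=6: ✗
sample_id=7: ✗
sample_id=8: ✗
sample_id=9: ✗
sample_id=10: ✗
sample_id=11: ✗
sample_id=12: ✓ → 27
sample_id=13: ✗
depth_m_sum = 27
—
[rain_sum: site <> 'rain' OR ph <= 4]
sample_id=5: ✓ → 152
sample_id=6: ✓ → 4
sample_id=7: ✓ → 119
sample_id=8: ✓ → 138
sample_id=9: ✓ → 118
sample_id=10: ✓ → 94
sample_id=11: ✓ → 185
sample_id=12: ✓ → 27
sample_id=13: ✓ → 48
rain_sum = 152 + 4 + 119 + 138 + 118 + 94 + 185 + 27 + 48 = 885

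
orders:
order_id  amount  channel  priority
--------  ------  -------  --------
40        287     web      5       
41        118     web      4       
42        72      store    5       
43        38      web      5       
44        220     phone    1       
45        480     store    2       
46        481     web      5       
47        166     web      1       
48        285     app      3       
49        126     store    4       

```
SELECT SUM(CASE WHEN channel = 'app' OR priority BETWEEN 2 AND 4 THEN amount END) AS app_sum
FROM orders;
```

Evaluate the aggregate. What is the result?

order_id=40: ✗
order_id=41: ✓ → 118
order_id=42: ✗
order_id=43: ✗
order_id=44: ✗
order_id=45: ✓ → 480
order_id=46: ✗
order_id=47: ✗
order_id=48: ✓ → 285
order_id=49: ✓ → 126
app_sum = 118 + 480 + 285 + 126 = 1009

1009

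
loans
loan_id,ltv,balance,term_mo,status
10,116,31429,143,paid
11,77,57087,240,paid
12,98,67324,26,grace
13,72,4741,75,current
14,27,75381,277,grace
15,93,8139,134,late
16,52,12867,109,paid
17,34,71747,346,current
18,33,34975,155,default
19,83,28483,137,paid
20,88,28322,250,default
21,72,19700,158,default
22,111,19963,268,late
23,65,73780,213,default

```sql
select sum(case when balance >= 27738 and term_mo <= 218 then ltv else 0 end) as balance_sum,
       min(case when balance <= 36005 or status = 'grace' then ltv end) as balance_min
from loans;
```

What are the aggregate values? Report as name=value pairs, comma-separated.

balance_sum=395, balance_min=27

[balance_sum: balance >= 27738 and term_mo <= 218]
loan_id=10: ✓ → 116
loan_id=11: ✗
loan_id=12: ✓ → 98
loan_id=13: ✗
loan_id=14: ✗
loan_id=15: ✗
loan_id=16: ✗
loan_id=17: ✗
loan_id=18: ✓ → 33
loan_id=19: ✓ → 83
loan_id=20: ✗
loan_id=21: ✗
loan_id=22: ✗
loan_id=23: ✓ → 65
balance_sum = 116 + 98 + 33 + 83 + 65 = 395
—
[balance_min: balance <= 36005 or status = 'grace']
loan_id=10: ✓ → 116
loan_id=11: ✗
loan_id=12: ✓ → 98
loan_id=13: ✓ → 72
loan_id=14: ✓ → 27
loan_id=15: ✓ → 93
loan_id=16: ✓ → 52
loan_id=17: ✗
loan_id=18: ✓ → 33
loan_id=19: ✓ → 83
loan_id=20: ✓ → 88
loan_id=21: ✓ → 72
loan_id=22: ✓ → 111
loan_id=23: ✗
balance_min = MIN(116, 98, 72, 27, 93, 52, 33, 83, 88, 72, 111) = 27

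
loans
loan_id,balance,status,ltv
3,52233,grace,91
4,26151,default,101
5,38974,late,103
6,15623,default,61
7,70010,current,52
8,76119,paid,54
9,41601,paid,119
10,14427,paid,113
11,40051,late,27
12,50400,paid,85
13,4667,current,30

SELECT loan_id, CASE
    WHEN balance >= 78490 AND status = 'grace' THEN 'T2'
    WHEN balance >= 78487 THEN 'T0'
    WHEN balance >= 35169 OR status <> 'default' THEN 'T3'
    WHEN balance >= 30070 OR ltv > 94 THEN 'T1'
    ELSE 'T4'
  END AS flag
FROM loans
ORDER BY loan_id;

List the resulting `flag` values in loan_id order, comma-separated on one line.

loan_id=3: balance >= 35169 OR status <> 'default' → T3
loan_id=4: balance >= 30070 OR ltv > 94 → T1
loan_id=5: balance >= 35169 OR status <> 'default' → T3
loan_id=6: ELSE → T4
loan_id=7: balance >= 35169 OR status <> 'default' → T3
loan_id=8: balance >= 35169 OR status <> 'default' → T3
loan_id=9: balance >= 35169 OR status <> 'default' → T3
loan_id=10: balance >= 35169 OR status <> 'default' → T3
loan_id=11: balance >= 35169 OR status <> 'default' → T3
loan_id=12: balance >= 35169 OR status <> 'default' → T3
loan_id=13: balance >= 35169 OR status <> 'default' → T3

T3, T1, T3, T4, T3, T3, T3, T3, T3, T3, T3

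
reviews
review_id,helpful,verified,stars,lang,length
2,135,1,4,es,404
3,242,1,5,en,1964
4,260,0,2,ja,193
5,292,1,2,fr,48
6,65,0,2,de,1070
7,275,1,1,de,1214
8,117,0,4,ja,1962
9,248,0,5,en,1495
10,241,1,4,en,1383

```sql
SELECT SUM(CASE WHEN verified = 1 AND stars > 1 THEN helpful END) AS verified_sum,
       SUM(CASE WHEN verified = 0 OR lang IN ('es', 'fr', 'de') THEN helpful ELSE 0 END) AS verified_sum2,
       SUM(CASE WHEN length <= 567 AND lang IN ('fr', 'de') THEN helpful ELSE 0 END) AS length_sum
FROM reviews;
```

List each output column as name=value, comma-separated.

verified_sum=910, verified_sum2=1392, length_sum=292

[verified_sum: verified = 1 AND stars > 1]
review_id=2: ✓ → 135
review_id=3: ✓ → 242
review_id=4: ✗
review_id=5: ✓ → 292
review_id=6: ✗
review_id=7: ✗
review_id=8: ✗
review_id=9: ✗
review_id=10: ✓ → 241
verified_sum = 135 + 242 + 292 + 241 = 910
—
[verified_sum2: verified = 0 OR lang IN ('es', 'fr', 'de')]
review_id=2: ✓ → 135
review_id=3: ✗
review_id=4: ✓ → 260
review_id=5: ✓ → 292
review_id=6: ✓ → 65
review_id=7: ✓ → 275
review_id=8: ✓ → 117
review_id=9: ✓ → 248
review_id=10: ✗
verified_sum2 = 135 + 260 + 292 + 65 + 275 + 117 + 248 = 1392
—
[length_sum: length <= 567 AND lang IN ('fr', 'de')]
review_id=2: ✗
review_id=3: ✗
review_id=4: ✗
review_id=5: ✓ → 292
review_id=6: ✗
review_id=7: ✗
review_id=8: ✗
review_id=9: ✗
review_id=10: ✗
length_sum = 292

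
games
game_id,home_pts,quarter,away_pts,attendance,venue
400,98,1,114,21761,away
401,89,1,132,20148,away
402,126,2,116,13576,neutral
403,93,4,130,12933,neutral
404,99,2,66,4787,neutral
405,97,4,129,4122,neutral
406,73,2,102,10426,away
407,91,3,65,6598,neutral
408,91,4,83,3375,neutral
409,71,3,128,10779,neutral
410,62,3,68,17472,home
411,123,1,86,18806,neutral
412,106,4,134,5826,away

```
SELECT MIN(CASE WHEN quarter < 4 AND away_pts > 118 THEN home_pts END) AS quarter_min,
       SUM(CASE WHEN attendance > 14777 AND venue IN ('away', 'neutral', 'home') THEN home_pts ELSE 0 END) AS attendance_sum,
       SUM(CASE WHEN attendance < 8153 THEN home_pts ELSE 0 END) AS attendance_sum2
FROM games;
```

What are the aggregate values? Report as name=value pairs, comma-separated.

[quarter_min: quarter < 4 AND away_pts > 118]
game_id=400: ✗
game_id=401: ✓ → 89
game_id=402: ✗
game_id=403: ✗
game_id=404: ✗
game_id=405: ✗
game_id=406: ✗
game_id=407: ✗
game_id=408: ✗
game_id=409: ✓ → 71
game_id=410: ✗
game_id=411: ✗
game_id=412: ✗
quarter_min = MIN(89, 71) = 71
—
[attendance_sum: attendance > 14777 AND venue IN ('away', 'neutral', 'home')]
game_id=400: ✓ → 98
game_id=401: ✓ → 89
game_id=402: ✗
game_id=403: ✗
game_id=404: ✗
game_id=405: ✗
game_id=406: ✗
game_id=407: ✗
game_id=408: ✗
game_id=409: ✗
game_id=410: ✓ → 62
game_id=411: ✓ → 123
game_id=412: ✗
attendance_sum = 98 + 89 + 62 + 123 = 372
—
[attendance_sum2: attendance < 8153]
game_id=400: ✗
game_id=401: ✗
game_id=402: ✗
game_id=403: ✗
game_id=404: ✓ → 99
game_id=405: ✓ → 97
game_id=406: ✗
game_id=407: ✓ → 91
game_id=408: ✓ → 91
game_id=409: ✗
game_id=410: ✗
game_id=411: ✗
game_id=412: ✓ → 106
attendance_sum2 = 99 + 97 + 91 + 91 + 106 = 484

quarter_min=71, attendance_sum=372, attendance_sum2=484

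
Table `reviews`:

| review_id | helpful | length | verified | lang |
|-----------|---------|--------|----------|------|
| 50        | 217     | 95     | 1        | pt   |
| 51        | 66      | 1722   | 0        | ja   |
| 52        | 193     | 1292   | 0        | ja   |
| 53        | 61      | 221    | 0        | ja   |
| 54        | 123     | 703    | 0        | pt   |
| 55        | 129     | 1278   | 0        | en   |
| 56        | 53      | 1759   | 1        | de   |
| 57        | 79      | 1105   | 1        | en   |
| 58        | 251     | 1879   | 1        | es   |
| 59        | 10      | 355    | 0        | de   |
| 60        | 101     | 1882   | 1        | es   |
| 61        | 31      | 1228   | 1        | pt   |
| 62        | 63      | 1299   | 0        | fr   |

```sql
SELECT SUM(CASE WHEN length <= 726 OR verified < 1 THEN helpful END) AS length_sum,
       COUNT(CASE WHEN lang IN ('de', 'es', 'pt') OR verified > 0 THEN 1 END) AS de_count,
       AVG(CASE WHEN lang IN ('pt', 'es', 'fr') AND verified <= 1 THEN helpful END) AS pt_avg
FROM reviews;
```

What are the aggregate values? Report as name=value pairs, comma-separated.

[length_sum: length <= 726 OR verified < 1]
review_id=50: ✓ → 217
review_id=51: ✓ → 66
review_id=52: ✓ → 193
review_id=53: ✓ → 61
review_id=54: ✓ → 123
review_id=55: ✓ → 129
review_id=56: ✗
review_id=57: ✗
review_id=58: ✗
review_id=59: ✓ → 10
review_id=60: ✗
review_id=61: ✗
review_id=62: ✓ → 63
length_sum = 217 + 66 + 193 + 61 + 123 + 129 + 10 + 63 = 862
—
[de_count: lang IN ('de', 'es', 'pt') OR verified > 0]
review_id=50: ✓ → 1
review_id=51: ✗
review_id=52: ✗
review_id=53: ✗
review_id=54: ✓ → 1
review_id=55: ✗
review_id=56: ✓ → 1
review_id=57: ✓ → 1
review_id=58: ✓ → 1
review_id=59: ✓ → 1
review_id=60: ✓ → 1
review_id=61: ✓ → 1
review_id=62: ✗
de_count = COUNT(1, 1, 1, 1, 1, 1, 1, 1) = 8
—
[pt_avg: lang IN ('pt', 'es', 'fr') AND verified <= 1]
review_id=50: ✓ → 217
review_id=51: ✗
review_id=52: ✗
review_id=53: ✗
review_id=54: ✓ → 123
review_id=55: ✗
review_id=56: ✗
review_id=57: ✗
review_id=58: ✓ → 251
review_id=59: ✗
review_id=60: ✓ → 101
review_id=61: ✓ → 31
review_id=62: ✓ → 63
pt_avg = (217 + 123 + 251 + 101 + 31 + 63) / 6 = 131

length_sum=862, de_count=8, pt_avg=131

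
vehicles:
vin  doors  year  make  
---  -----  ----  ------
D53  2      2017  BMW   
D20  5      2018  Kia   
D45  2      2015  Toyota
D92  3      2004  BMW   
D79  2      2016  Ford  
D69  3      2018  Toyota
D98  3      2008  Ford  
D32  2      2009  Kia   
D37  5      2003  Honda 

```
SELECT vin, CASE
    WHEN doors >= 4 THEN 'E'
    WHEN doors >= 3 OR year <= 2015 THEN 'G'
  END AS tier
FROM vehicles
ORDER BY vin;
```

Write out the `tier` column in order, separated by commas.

E, G, E, G, NULL, G, NULL, G, G

vin=D20: doors >= 4 → E
vin=D32: doors >= 3 OR year <= 2015 → G
vin=D37: doors >= 4 → E
vin=D45: doors >= 3 OR year <= 2015 → G
vin=D53: (no match → NULL) → NULL
vin=D69: doors >= 3 OR year <= 2015 → G
vin=D79: (no match → NULL) → NULL
vin=D92: doors >= 3 OR year <= 2015 → G
vin=D98: doors >= 3 OR year <= 2015 → G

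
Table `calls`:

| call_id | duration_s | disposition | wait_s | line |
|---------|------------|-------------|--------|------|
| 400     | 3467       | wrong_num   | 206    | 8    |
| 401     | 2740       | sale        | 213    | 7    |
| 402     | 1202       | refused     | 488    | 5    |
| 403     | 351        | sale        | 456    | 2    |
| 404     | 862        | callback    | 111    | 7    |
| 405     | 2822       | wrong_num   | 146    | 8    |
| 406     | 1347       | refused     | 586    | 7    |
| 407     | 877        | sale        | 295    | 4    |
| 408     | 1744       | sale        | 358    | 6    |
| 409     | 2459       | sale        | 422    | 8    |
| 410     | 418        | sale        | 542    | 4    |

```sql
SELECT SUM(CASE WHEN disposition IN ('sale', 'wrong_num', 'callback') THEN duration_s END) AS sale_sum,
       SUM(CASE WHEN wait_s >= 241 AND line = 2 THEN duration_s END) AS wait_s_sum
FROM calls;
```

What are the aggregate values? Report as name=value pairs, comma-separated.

[sale_sum: disposition IN ('sale', 'wrong_num', 'callback')]
call_id=400: ✓ → 3467
call_id=401: ✓ → 2740
call_id=402: ✗
call_id=403: ✓ → 351
call_id=404: ✓ → 862
call_id=405: ✓ → 2822
call_id=406: ✗
call_id=407: ✓ → 877
call_id=408: ✓ → 1744
call_id=409: ✓ → 2459
call_id=410: ✓ → 418
sale_sum = 3467 + 2740 + 351 + 862 + 2822 + 877 + 1744 + 2459 + 418 = 15740
—
[wait_s_sum: wait_s >= 241 AND line = 2]
call_id=400: ✗
call_id=401: ✗
call_id=402: ✗
call_id=403: ✓ → 351
call_id=404: ✗
call_id=405: ✗
call_id=406: ✗
call_id=407: ✗
call_id=408: ✗
call_id=409: ✗
call_id=410: ✗
wait_s_sum = 351

sale_sum=15740, wait_s_sum=351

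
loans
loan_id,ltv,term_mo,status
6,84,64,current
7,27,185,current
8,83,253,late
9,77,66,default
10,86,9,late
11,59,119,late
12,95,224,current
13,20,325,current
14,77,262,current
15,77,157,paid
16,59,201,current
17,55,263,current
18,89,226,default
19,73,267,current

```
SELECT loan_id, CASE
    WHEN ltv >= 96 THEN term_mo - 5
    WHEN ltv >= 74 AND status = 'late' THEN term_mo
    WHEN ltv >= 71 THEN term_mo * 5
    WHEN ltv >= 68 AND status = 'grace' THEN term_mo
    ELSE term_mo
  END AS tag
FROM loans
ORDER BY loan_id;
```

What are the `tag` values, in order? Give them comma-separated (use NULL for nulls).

320, 185, 253, 330, 9, 119, 1120, 325, 1310, 785, 201, 263, 1130, 1335

loan_id=6: ltv >= 71 → 320
loan_id=7: ELSE → 185
loan_id=8: ltv >= 74 AND status = 'late' → 253
loan_id=9: ltv >= 71 → 330
loan_id=10: ltv >= 74 AND status = 'late' → 9
loan_id=11: ELSE → 119
loan_id=12: ltv >= 71 → 1120
loan_id=13: ELSE → 325
loan_id=14: ltv >= 71 → 1310
loan_id=15: ltv >= 71 → 785
loan_id=16: ELSE → 201
loan_id=17: ELSE → 263
loan_id=18: ltv >= 71 → 1130
loan_id=19: ltv >= 71 → 1335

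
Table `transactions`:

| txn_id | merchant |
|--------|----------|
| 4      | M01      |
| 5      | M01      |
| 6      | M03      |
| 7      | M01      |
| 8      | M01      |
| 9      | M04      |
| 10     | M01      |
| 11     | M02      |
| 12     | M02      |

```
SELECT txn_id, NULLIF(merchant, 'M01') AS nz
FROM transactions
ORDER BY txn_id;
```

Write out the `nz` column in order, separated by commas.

txn_id=4: merchant=M01 vs M01: equal → NULL
txn_id=5: merchant=M01 vs M01: equal → NULL
txn_id=6: merchant=M03 vs M01: differ → M03
txn_id=7: merchant=M01 vs M01: equal → NULL
txn_id=8: merchant=M01 vs M01: equal → NULL
txn_id=9: merchant=M04 vs M01: differ → M04
txn_id=10: merchant=M01 vs M01: equal → NULL
txn_id=11: merchant=M02 vs M01: differ → M02
txn_id=12: merchant=M02 vs M01: differ → M02

NULL, NULL, M03, NULL, NULL, M04, NULL, M02, M02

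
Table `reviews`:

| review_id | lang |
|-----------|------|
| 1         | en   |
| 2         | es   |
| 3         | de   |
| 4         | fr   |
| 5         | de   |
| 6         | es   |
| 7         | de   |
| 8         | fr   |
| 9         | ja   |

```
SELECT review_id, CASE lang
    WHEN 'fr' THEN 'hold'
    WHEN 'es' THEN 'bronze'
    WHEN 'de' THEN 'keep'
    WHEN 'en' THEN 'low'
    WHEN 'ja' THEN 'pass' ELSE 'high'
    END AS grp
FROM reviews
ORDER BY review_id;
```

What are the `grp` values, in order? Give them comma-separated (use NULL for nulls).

low, bronze, keep, hold, keep, bronze, keep, hold, pass

review_id=1: lang='en' → low
review_id=2: lang='es' → bronze
review_id=3: lang='de' → keep
review_id=4: lang='fr' → hold
review_id=5: lang='de' → keep
review_id=6: lang='es' → bronze
review_id=7: lang='de' → keep
review_id=8: lang='fr' → hold
review_id=9: lang='ja' → pass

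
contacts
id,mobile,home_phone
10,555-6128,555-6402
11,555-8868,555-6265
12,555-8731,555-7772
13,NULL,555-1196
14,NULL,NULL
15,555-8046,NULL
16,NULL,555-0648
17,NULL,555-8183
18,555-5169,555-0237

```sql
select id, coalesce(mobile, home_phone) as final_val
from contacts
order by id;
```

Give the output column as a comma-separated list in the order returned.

555-6128, 555-8868, 555-8731, 555-1196, NULL, 555-8046, 555-0648, 555-8183, 555-5169

id=10: mobile=555-6128 → 555-6128
id=11: mobile=555-8868 → 555-8868
id=12: mobile=555-8731 → 555-8731
id=13: mobile=NULL, home_phone=555-1196 → 555-1196
id=14: mobile=NULL, home_phone=NULL (all NULL) → NULL
id=15: mobile=555-8046 → 555-8046
id=16: mobile=NULL, home_phone=555-0648 → 555-0648
id=17: mobile=NULL, home_phone=555-8183 → 555-8183
id=18: mobile=555-5169 → 555-5169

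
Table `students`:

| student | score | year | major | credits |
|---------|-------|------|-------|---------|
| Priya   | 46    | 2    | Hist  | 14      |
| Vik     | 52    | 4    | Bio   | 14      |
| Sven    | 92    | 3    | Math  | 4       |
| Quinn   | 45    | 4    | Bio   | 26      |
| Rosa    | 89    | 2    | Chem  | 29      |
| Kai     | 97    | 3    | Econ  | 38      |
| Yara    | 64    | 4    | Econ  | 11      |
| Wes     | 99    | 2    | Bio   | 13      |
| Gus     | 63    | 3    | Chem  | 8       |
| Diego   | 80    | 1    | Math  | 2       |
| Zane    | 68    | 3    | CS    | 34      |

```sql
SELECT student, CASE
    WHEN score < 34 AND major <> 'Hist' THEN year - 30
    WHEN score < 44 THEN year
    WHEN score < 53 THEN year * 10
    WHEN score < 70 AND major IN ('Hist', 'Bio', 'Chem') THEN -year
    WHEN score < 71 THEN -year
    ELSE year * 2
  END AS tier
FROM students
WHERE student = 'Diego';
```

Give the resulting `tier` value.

2

student = Diego: score=80, year=1, major=Math, credits=2.
score < 34 AND major <> 'Hist' → false
score < 44 → false
score < 53 → false
score < 70 AND major IN ('Hist', 'Bio', 'Chem') → false
score < 71 → false
No prior WHEN matched → ELSE → 2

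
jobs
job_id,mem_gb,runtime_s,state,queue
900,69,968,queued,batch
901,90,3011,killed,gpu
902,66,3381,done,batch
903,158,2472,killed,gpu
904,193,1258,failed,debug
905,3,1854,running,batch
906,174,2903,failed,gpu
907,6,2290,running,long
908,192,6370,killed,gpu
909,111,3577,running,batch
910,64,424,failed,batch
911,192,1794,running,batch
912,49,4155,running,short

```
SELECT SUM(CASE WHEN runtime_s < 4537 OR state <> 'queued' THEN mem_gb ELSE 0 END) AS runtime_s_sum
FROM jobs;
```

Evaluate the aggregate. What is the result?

1367

job_id=900: ✓ → 69
job_id=901: ✓ → 90
job_id=902: ✓ → 66
job_id=903: ✓ → 158
job_id=904: ✓ → 193
job_id=905: ✓ → 3
job_id=906: ✓ → 174
job_id=907: ✓ → 6
job_id=908: ✓ → 192
job_id=909: ✓ → 111
job_id=910: ✓ → 64
job_id=911: ✓ → 192
job_id=912: ✓ → 49
runtime_s_sum = 69 + 90 + 66 + 158 + 193 + 3 + 174 + 6 + 192 + 111 + 64 + 192 + 49 = 1367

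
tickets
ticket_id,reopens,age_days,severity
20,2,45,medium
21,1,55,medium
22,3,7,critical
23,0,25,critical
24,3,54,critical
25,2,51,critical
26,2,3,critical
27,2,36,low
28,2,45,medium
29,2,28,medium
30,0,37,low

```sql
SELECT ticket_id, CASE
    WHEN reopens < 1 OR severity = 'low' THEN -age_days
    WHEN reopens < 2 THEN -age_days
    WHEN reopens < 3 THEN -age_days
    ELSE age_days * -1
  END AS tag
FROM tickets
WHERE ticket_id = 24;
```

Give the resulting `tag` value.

ticket_id = 24: reopens=3, age_days=54, severity=critical.
reopens < 1 OR severity = 'low' → false
reopens < 2 → false
reopens < 3 → false
No prior WHEN matched → ELSE → -54

-54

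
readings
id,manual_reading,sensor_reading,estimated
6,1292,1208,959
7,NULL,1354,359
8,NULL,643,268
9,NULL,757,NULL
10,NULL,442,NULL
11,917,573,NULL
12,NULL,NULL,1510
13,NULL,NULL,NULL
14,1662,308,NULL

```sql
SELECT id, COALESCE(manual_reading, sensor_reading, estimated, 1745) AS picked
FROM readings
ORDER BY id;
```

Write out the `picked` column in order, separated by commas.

1292, 1354, 643, 757, 442, 917, 1510, 1745, 1662

id=6: manual_reading=1292 → 1292
id=7: manual_reading=NULL, sensor_reading=1354 → 1354
id=8: manual_reading=NULL, sensor_reading=643 → 643
id=9: manual_reading=NULL, sensor_reading=757 → 757
id=10: manual_reading=NULL, sensor_reading=442 → 442
id=11: manual_reading=917 → 917
id=12: manual_reading=NULL, sensor_reading=NULL, estimated=1510 → 1510
id=13: manual_reading=NULL, sensor_reading=NULL, estimated=NULL, → literal 1745 → 1745
id=14: manual_reading=1662 → 1662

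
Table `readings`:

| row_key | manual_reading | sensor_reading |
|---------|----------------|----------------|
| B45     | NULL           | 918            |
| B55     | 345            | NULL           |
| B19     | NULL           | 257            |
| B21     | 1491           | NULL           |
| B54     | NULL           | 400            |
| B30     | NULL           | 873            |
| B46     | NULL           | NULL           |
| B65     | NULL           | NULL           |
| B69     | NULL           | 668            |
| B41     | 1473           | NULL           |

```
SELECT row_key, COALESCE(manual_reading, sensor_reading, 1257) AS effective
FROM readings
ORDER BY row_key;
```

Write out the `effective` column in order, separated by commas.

row_key=B19: manual_reading=NULL, sensor_reading=257 → 257
row_key=B21: manual_reading=1491 → 1491
row_key=B30: manual_reading=NULL, sensor_reading=873 → 873
row_key=B41: manual_reading=1473 → 1473
row_key=B45: manual_reading=NULL, sensor_reading=918 → 918
row_key=B46: manual_reading=NULL, sensor_reading=NULL, → literal 1257 → 1257
row_key=B54: manual_reading=NULL, sensor_reading=400 → 400
row_key=B55: manual_reading=345 → 345
row_key=B65: manual_reading=NULL, sensor_reading=NULL, → literal 1257 → 1257
row_key=B69: manual_reading=NULL, sensor_reading=668 → 668

257, 1491, 873, 1473, 918, 1257, 400, 345, 1257, 668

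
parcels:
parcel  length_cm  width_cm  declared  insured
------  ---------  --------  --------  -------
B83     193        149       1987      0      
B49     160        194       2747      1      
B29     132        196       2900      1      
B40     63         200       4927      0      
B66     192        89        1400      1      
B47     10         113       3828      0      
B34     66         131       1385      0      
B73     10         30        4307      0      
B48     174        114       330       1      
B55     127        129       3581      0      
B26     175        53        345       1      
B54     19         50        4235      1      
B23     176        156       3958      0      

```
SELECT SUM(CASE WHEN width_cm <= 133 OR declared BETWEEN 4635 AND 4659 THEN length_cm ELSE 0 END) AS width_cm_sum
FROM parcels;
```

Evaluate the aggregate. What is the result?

773

parcel=B83: ✗
parcel=B49: ✗
parcel=B29: ✗
parcel=B40: ✗
parcel=B66: ✓ → 192
parcel=B47: ✓ → 10
parcel=B34: ✓ → 66
parcel=B73: ✓ → 10
parcel=B48: ✓ → 174
parcel=B55: ✓ → 127
parcel=B26: ✓ → 175
parcel=B54: ✓ → 19
parcel=B23: ✗
width_cm_sum = 192 + 10 + 66 + 10 + 174 + 127 + 175 + 19 = 773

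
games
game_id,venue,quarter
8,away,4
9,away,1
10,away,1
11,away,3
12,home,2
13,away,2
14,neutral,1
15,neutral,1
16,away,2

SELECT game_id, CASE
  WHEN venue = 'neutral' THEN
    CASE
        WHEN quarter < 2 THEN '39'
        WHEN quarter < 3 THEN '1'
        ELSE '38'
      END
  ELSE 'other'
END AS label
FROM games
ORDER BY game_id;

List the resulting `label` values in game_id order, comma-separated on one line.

game_id=8: venue='away' → outer ELSE → other
game_id=9: venue='away' → outer ELSE → other
game_id=10: venue='away' → outer ELSE → other
game_id=11: venue='away' → outer ELSE → other
game_id=12: venue='home' → outer ELSE → other
game_id=13: venue='away' → outer ELSE → other
game_id=14: venue='neutral' → inner[quarter < 2] → 39
game_id=15: venue='neutral' → inner[quarter < 2] → 39
game_id=16: venue='away' → outer ELSE → other

other, other, other, other, other, other, 39, 39, other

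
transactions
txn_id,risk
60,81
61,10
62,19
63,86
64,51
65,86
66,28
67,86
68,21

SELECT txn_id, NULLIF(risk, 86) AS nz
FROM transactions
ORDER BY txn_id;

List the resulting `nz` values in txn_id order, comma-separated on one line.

81, 10, 19, NULL, 51, NULL, 28, NULL, 21

txn_id=60: risk=81 vs 86: differ → 81
txn_id=61: risk=10 vs 86: differ → 10
txn_id=62: risk=19 vs 86: differ → 19
txn_id=63: risk=86 vs 86: equal → NULL
txn_id=64: risk=51 vs 86: differ → 51
txn_id=65: risk=86 vs 86: equal → NULL
txn_id=66: risk=28 vs 86: differ → 28
txn_id=67: risk=86 vs 86: equal → NULL
txn_id=68: risk=21 vs 86: differ → 21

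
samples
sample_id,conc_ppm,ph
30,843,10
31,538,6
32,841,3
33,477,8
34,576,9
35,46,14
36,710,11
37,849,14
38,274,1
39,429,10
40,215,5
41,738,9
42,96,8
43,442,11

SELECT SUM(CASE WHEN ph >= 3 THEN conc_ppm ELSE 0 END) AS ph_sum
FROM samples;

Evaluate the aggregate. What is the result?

sample_id=30: ✓ → 843
sample_id=31: ✓ → 538
sample_id=32: ✓ → 841
sample_id=33: ✓ → 477
sample_id=34: ✓ → 576
sample_id=35: ✓ → 46
sample_id=36: ✓ → 710
sample_id=37: ✓ → 849
sample_id=38: ✗
sample_id=39: ✓ → 429
sample_id=40: ✓ → 215
sample_id=41: ✓ → 738
sample_id=42: ✓ → 96
sample_id=43: ✓ → 442
ph_sum = 843 + 538 + 841 + 477 + 576 + 46 + 710 + 849 + 429 + 215 + 738 + 96 + 442 = 6800

6800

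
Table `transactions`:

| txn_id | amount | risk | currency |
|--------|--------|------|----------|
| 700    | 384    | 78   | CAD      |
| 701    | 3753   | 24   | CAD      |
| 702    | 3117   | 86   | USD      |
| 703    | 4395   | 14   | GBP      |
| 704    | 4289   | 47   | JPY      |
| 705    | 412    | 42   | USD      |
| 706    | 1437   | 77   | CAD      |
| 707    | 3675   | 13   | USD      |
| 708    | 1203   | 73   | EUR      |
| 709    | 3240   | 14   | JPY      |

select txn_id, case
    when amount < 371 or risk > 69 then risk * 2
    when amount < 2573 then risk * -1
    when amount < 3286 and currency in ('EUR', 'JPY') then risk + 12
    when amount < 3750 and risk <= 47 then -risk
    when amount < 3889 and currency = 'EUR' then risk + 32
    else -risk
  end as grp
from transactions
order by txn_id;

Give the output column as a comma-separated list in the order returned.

txn_id=700: amount < 371 or risk > 69 → 156
txn_id=701: ELSE → -24
txn_id=702: amount < 371 or risk > 69 → 172
txn_id=703: ELSE → -14
txn_id=704: ELSE → -47
txn_id=705: amount < 2573 → -42
txn_id=706: amount < 371 or risk > 69 → 154
txn_id=707: amount < 3750 and risk <= 47 → -13
txn_id=708: amount < 371 or risk > 69 → 146
txn_id=709: amount < 3286 and currency in ('EUR', 'JPY') → 26

156, -24, 172, -14, -47, -42, 154, -13, 146, 26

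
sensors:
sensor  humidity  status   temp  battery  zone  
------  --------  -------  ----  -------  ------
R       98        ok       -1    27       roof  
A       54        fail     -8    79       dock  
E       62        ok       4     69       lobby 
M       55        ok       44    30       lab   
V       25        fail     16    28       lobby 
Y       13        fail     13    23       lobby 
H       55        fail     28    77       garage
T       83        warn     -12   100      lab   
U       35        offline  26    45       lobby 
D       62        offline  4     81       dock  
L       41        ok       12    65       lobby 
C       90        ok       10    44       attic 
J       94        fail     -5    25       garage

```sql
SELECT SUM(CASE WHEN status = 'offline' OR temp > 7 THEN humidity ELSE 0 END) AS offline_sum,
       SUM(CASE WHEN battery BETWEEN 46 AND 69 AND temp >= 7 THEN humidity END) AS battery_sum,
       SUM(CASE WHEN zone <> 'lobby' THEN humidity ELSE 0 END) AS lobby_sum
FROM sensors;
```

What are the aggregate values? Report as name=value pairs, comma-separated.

offline_sum=376, battery_sum=41, lobby_sum=591

[offline_sum: status = 'offline' OR temp > 7]
sensor=R: ✗
sensor=A: ✗
sensor=E: ✗
sensor=M: ✓ → 55
sensor=V: ✓ → 25
sensor=Y: ✓ → 13
sensor=H: ✓ → 55
sensor=T: ✗
sensor=U: ✓ → 35
sensor=D: ✓ → 62
sensor=L: ✓ → 41
sensor=C: ✓ → 90
sensor=J: ✗
offline_sum = 55 + 25 + 13 + 55 + 35 + 62 + 41 + 90 = 376
—
[battery_sum: battery BETWEEN 46 AND 69 AND temp >= 7]
sensor=R: ✗
sensor=A: ✗
sensor=E: ✗
sensor=M: ✗
sensor=V: ✗
sensor=Y: ✗
sensor=H: ✗
sensor=T: ✗
sensor=U: ✗
sensor=D: ✗
sensor=L: ✓ → 41
sensor=C: ✗
sensor=J: ✗
battery_sum = 41
—
[lobby_sum: zone <> 'lobby']
sensor=R: ✓ → 98
sensor=A: ✓ → 54
sensor=E: ✗
sensor=M: ✓ → 55
sensor=V: ✗
sensor=Y: ✗
sensor=H: ✓ → 55
sensor=T: ✓ → 83
sensor=U: ✗
sensor=D: ✓ → 62
sensor=L: ✗
sensor=C: ✓ → 90
sensor=J: ✓ → 94
lobby_sum = 98 + 54 + 55 + 55 + 83 + 62 + 90 + 94 = 591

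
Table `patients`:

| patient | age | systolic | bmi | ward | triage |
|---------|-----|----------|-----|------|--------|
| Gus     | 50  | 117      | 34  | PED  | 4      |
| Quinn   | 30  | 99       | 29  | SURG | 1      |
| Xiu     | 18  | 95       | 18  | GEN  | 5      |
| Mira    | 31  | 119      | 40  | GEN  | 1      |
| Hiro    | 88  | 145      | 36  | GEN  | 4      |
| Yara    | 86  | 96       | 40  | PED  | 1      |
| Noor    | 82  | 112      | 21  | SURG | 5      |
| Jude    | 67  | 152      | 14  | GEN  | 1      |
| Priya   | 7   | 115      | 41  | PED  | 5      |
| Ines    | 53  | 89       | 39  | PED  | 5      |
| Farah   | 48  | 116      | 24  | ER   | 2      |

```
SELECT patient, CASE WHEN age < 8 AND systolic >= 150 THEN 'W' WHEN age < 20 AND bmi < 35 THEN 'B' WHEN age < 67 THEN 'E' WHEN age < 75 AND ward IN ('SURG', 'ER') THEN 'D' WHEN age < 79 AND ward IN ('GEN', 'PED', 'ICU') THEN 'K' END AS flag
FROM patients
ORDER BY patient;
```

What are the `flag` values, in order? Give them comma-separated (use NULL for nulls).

patient=Farah: age < 67 → E
patient=Gus: age < 67 → E
patient=Hiro: (no match → NULL) → NULL
patient=Ines: age < 67 → E
patient=Jude: age < 79 AND ward IN ('GEN', 'PED', 'ICU') → K
patient=Mira: age < 67 → E
patient=Noor: (no match → NULL) → NULL
patient=Priya: age < 67 → E
patient=Quinn: age < 67 → E
patient=Xiu: age < 20 AND bmi < 35 → B
patient=Yara: (no match → NULL) → NULL

E, E, NULL, E, K, E, NULL, E, E, B, NULL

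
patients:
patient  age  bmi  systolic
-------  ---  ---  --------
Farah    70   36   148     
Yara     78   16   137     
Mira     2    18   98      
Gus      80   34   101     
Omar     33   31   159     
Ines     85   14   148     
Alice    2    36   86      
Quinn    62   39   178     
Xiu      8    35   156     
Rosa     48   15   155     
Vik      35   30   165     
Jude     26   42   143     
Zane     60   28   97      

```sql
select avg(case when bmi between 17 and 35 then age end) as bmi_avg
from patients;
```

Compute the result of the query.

patient=Farah: ✗
patient=Yara: ✗
patient=Mira: ✓ → 2
patient=Gus: ✓ → 80
patient=Omar: ✓ → 33
patient=Ines: ✗
patient=Alice: ✗
patient=Quinn: ✗
patient=Xiu: ✓ → 8
patient=Rosa: ✗
patient=Vik: ✓ → 35
patient=Jude: ✗
patient=Zane: ✓ → 60
bmi_avg = (2 + 80 + 33 + 8 + 35 + 60) / 6 = 36.3333333333

36.3333333333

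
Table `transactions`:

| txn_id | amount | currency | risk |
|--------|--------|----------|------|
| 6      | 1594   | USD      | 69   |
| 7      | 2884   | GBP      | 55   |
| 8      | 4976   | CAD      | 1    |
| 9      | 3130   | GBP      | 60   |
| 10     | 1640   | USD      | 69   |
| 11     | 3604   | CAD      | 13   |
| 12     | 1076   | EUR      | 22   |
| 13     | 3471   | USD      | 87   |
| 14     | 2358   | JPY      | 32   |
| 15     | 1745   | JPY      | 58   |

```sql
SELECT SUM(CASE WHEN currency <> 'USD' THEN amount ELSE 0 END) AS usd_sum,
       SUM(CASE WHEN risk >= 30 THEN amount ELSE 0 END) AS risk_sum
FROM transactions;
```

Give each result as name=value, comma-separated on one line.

[usd_sum: currency <> 'USD']
txn_id=6: ✗
txn_id=7: ✓ → 2884
txn_id=8: ✓ → 4976
txn_id=9: ✓ → 3130
txn_id=10: ✗
txn_id=11: ✓ → 3604
txn_id=12: ✓ → 1076
txn_id=13: ✗
txn_id=14: ✓ → 2358
txn_id=15: ✓ → 1745
usd_sum = 2884 + 4976 + 3130 + 3604 + 1076 + 2358 + 1745 = 19773
—
[risk_sum: risk >= 30]
txn_id=6: ✓ → 1594
txn_id=7: ✓ → 2884
txn_id=8: ✗
txn_id=9: ✓ → 3130
txn_id=10: ✓ → 1640
txn_id=11: ✗
txn_id=12: ✗
txn_id=13: ✓ → 3471
txn_id=14: ✓ → 2358
txn_id=15: ✓ → 1745
risk_sum = 1594 + 2884 + 3130 + 1640 + 3471 + 2358 + 1745 = 16822

usd_sum=19773, risk_sum=16822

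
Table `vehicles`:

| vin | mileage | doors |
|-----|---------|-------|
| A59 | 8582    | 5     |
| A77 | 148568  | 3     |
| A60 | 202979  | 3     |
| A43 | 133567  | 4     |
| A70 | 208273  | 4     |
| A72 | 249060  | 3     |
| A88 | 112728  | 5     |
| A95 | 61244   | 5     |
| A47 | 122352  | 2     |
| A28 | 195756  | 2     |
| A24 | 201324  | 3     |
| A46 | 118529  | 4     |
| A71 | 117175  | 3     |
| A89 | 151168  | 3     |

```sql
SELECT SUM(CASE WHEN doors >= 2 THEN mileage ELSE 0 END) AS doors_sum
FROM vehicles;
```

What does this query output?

2031305

vin=A59: ✓ → 8582
vin=A77: ✓ → 148568
vin=A60: ✓ → 202979
vin=A43: ✓ → 133567
vin=A70: ✓ → 208273
vin=A72: ✓ → 249060
vin=A88: ✓ → 112728
vin=A95: ✓ → 61244
vin=A47: ✓ → 122352
vin=A28: ✓ → 195756
vin=A24: ✓ → 201324
vin=A46: ✓ → 118529
vin=A71: ✓ → 117175
vin=A89: ✓ → 151168
doors_sum = 8582 + 148568 + 202979 + 133567 + 208273 + 249060 + 112728 + 61244 + 122352 + 195756 + 201324 + 118529 + 117175 + 151168 = 2031305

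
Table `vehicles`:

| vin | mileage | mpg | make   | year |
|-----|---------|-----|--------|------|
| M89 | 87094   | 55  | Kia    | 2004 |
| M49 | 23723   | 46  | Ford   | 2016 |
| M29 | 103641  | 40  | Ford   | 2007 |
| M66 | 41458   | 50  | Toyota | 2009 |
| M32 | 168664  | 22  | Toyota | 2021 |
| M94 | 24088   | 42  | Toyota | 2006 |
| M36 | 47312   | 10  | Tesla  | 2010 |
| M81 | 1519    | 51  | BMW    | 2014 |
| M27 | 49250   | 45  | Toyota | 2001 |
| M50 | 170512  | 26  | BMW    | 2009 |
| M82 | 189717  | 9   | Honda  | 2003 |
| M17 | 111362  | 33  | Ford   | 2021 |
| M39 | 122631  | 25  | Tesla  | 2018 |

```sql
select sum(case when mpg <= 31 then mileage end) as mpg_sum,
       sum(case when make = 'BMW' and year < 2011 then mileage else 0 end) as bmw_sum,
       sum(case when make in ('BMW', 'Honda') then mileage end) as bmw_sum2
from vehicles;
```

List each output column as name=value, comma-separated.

[mpg_sum: mpg <= 31]
vin=M89: ✗
vin=M49: ✗
vin=M29: ✗
vin=M66: ✗
vin=M32: ✓ → 168664
vin=M94: ✗
vin=M36: ✓ → 47312
vin=M81: ✗
vin=M27: ✗
vin=M50: ✓ → 170512
vin=M82: ✓ → 189717
vin=M17: ✗
vin=M39: ✓ → 122631
mpg_sum = 168664 + 47312 + 170512 + 189717 + 122631 = 698836
—
[bmw_sum: make = 'BMW' and year < 2011]
vin=M89: ✗
vin=M49: ✗
vin=M29: ✗
vin=M66: ✗
vin=M32: ✗
vin=M94: ✗
vin=M36: ✗
vin=M81: ✗
vin=M27: ✗
vin=M50: ✓ → 170512
vin=M82: ✗
vin=M17: ✗
vin=M39: ✗
bmw_sum = 170512
—
[bmw_sum2: make in ('BMW', 'Honda')]
vin=M89: ✗
vin=M49: ✗
vin=M29: ✗
vin=M66: ✗
vin=M32: ✗
vin=M94: ✗
vin=M36: ✗
vin=M81: ✓ → 1519
vin=M27: ✗
vin=M50: ✓ → 170512
vin=M82: ✓ → 189717
vin=M17: ✗
vin=M39: ✗
bmw_sum2 = 1519 + 170512 + 189717 = 361748

mpg_sum=698836, bmw_sum=170512, bmw_sum2=361748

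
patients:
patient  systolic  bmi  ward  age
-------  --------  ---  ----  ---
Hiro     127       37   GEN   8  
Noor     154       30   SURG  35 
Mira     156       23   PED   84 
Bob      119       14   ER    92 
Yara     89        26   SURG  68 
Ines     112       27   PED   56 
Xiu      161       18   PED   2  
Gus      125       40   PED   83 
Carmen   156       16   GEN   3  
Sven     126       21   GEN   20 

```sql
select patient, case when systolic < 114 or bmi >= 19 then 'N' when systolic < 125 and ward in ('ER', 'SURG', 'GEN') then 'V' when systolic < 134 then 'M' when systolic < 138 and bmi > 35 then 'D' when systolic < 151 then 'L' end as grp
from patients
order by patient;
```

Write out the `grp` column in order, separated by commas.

patient=Bob: systolic < 125 and ward in ('ER', 'SURG', 'GEN') → V
patient=Carmen: (no match → NULL) → NULL
patient=Gus: systolic < 114 or bmi >= 19 → N
patient=Hiro: systolic < 114 or bmi >= 19 → N
patient=Ines: systolic < 114 or bmi >= 19 → N
patient=Mira: systolic < 114 or bmi >= 19 → N
patient=Noor: systolic < 114 or bmi >= 19 → N
patient=Sven: systolic < 114 or bmi >= 19 → N
patient=Xiu: (no match → NULL) → NULL
patient=Yara: systolic < 114 or bmi >= 19 → N

V, NULL, N, N, N, N, N, N, NULL, N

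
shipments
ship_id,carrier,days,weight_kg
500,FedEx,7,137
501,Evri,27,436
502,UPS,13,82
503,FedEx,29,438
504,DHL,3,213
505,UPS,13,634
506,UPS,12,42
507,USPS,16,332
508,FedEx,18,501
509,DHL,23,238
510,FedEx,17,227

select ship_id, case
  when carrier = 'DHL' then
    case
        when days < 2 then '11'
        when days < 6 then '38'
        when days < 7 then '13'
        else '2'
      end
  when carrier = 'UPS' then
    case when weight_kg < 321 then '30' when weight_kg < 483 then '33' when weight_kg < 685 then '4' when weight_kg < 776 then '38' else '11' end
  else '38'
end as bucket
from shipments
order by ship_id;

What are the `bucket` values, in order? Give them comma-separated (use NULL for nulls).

ship_id=500: carrier='FedEx' → outer ELSE → 38
ship_id=501: carrier='Evri' → outer ELSE → 38
ship_id=502: carrier='UPS' → inner[weight_kg < 321] → 30
ship_id=503: carrier='FedEx' → outer ELSE → 38
ship_id=504: carrier='DHL' → inner[days < 6] → 38
ship_id=505: carrier='UPS' → inner[weight_kg < 685] → 4
ship_id=506: carrier='UPS' → inner[weight_kg < 321] → 30
ship_id=507: carrier='USPS' → outer ELSE → 38
ship_id=508: carrier='FedEx' → outer ELSE → 38
ship_id=509: carrier='DHL' → inner[ELSE] → 2
ship_id=510: carrier='FedEx' → outer ELSE → 38

38, 38, 30, 38, 38, 4, 30, 38, 38, 2, 38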